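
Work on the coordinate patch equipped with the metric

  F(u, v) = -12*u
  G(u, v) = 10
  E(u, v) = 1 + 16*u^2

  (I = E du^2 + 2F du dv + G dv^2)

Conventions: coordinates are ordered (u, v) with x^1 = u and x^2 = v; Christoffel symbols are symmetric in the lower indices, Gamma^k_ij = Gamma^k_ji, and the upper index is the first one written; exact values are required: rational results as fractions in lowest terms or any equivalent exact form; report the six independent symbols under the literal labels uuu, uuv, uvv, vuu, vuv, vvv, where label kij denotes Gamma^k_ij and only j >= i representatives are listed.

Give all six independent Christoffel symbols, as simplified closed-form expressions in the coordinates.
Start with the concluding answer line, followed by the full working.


Answer: Gamma_uuu = 8*u/(8*u^2 + 5), Gamma_uuv = 0, Gamma_uvv = 0, Gamma_vuu = -6/(8*u^2 + 5), Gamma_vuv = 0, Gamma_vvv = 0

E = 1 + 16*u^2; F = -12*u; G = 10
Gamma^k_ij = (1/2) g^{kl} (d_i g_jl + d_j g_il - d_l g_ij), with g^inv = (1/(EG-F^2)) [[G, -F], [-F, E]]
first partials: E_u = 32*u, E_v = 0, F_u = -12, F_v = 0, G_u = 0, G_v = 0
D = EG - F^2 = 10 + 16*u^2
expanded: Gamma^u_uu = (G E_u - 2F F_u + F E_v)/(2D), Gamma^u_uv = (G E_v - F G_u)/(2D), Gamma^u_vv = (2G F_v - G G_u - F G_v)/(2D), Gamma^v_uu = (2E F_u - E E_v - F E_u)/(2D), Gamma^v_uv = (E G_u - F E_v)/(2D), Gamma^v_vv = (E G_v - 2F F_v + F G_u)/(2D); substitute and cancel common factors


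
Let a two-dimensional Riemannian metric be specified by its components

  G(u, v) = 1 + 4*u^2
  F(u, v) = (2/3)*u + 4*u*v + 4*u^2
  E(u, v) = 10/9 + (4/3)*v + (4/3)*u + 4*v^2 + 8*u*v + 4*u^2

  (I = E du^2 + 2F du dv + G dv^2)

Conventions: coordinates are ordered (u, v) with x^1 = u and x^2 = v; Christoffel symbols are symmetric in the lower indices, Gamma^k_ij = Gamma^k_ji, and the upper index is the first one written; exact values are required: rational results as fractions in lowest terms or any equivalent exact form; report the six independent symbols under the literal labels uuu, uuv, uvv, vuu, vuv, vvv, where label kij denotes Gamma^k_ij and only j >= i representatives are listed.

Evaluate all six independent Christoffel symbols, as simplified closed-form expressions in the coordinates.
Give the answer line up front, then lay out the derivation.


Answer: Gamma_uuu = (18*u + 18*v + 3)/(36*u^2 + 36*u*v + 6*u + 18*v^2 + 6*v + 5), Gamma_uuv = (18*u + 18*v + 3)/(36*u^2 + 36*u*v + 6*u + 18*v^2 + 6*v + 5), Gamma_uvv = 0, Gamma_vuu = 18*u/(36*u^2 + 36*u*v + 6*u + 18*v^2 + 6*v + 5), Gamma_vuv = 18*u/(36*u^2 + 36*u*v + 6*u + 18*v^2 + 6*v + 5), Gamma_vvv = 0

E = 10/9 + (4/3)*v + (4/3)*u + 4*v^2 + 8*u*v + 4*u^2; F = (2/3)*u + 4*u*v + 4*u^2; G = 1 + 4*u^2
Gamma^k_ij = (1/2) g^{kl} (d_i g_jl + d_j g_il - d_l g_ij), with g^inv = (1/(EG-F^2)) [[G, -F], [-F, E]]
first partials: E_u = 4/3 + 8*v + 8*u, E_v = 4/3 + 8*v + 8*u, F_u = 2/3 + 4*v + 8*u, F_v = 4*u, G_u = 8*u, G_v = 0
D = EG - F^2 = 10/9 + (4/3)*v + (4/3)*u + 4*v^2 + 8*u*v + 8*u^2
expanded: Gamma^u_uu = (G E_u - 2F F_u + F E_v)/(2D), Gamma^u_uv = (G E_v - F G_u)/(2D), Gamma^u_vv = (2G F_v - G G_u - F G_v)/(2D), Gamma^v_uu = (2E F_u - E E_v - F E_u)/(2D), Gamma^v_uv = (E G_u - F E_v)/(2D), Gamma^v_vv = (E G_v - 2F F_v + F G_u)/(2D); substitute and cancel common factors


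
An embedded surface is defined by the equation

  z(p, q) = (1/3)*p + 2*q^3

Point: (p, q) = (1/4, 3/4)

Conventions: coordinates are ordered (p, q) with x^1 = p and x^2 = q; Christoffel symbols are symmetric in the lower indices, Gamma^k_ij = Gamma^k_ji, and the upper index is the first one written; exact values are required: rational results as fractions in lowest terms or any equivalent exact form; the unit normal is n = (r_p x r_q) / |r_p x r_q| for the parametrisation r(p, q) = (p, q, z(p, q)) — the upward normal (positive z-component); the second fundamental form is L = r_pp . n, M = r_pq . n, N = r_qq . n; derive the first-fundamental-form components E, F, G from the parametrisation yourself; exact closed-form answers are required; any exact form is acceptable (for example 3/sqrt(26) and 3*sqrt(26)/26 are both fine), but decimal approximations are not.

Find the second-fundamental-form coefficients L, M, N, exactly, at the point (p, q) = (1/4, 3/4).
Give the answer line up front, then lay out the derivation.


Answer: L = 0, M = 0, N = 216*sqrt(7201)/7201

z_p = 1/3, z_q = 27/8, z_pp = 0, z_pq = 0, z_qq = 9
E = 10/9, F = 9/8, G = 793/64; answer radicand W^2 = 7201/576
unnormalised second-form numerators: l = 0, m = 0, n = 9; L = l/sqrt(7201/576), and similarly M = m/sqrt(W^2), N = n/sqrt(W^2)


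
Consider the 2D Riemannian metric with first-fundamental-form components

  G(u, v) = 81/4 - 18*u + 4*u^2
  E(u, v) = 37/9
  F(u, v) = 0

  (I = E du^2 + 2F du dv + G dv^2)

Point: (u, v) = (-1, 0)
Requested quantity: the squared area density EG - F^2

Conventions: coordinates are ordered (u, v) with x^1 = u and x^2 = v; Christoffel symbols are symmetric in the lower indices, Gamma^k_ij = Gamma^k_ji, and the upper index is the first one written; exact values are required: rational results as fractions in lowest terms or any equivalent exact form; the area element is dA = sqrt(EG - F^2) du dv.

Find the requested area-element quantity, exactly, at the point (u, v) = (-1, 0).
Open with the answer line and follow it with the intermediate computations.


Answer: EG - F^2 = 6253/36

E = 37/9, F = 0, G = 169/4; EG - F^2 = 6253/36


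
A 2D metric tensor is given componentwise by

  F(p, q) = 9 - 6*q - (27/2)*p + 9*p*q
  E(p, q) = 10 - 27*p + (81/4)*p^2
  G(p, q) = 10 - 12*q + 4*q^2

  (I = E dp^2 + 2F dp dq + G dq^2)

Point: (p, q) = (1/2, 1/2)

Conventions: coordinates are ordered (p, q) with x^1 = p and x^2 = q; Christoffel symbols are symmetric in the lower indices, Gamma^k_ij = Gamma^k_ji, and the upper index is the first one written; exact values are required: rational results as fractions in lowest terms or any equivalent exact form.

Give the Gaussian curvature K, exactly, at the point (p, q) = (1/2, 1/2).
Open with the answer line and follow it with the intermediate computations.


Answer: K = 2304/7921

E = 25/16, F = 3/2, G = 5, EG - F^2 = 89/16 at the point
E_p = -27/4, E_q = 0, F_p = -9, F_q = -3/2, G_p = 0, G_q = -8
E_qq = 0, F_pq = 9, G_pp = 0
The intrinsic route: Brioschi's K = (det M1 - det M2)/(EG - F^2)^2.
M1 = [[-E_qq/2 + F_pq - G_pp/2, E_p/2, F_p - E_q/2], [F_q - G_p/2, E, F], [G_q/2, F, G]] = [[9, -27/8, -9], [-3/2, 25/16, 3/2], [-4, 3/2, 5]]; det M1 = 9
M2 = [[0, E_q/2, G_p/2], [E_q/2, E, F], [G_p/2, F, G]] = [[0, 0, 0], [0, 25/16, 3/2], [0, 3/2, 5]]; det M2 = 0
det M1 - det M2 = 9; K = 9 / (89/16)^2 = 2304/7921


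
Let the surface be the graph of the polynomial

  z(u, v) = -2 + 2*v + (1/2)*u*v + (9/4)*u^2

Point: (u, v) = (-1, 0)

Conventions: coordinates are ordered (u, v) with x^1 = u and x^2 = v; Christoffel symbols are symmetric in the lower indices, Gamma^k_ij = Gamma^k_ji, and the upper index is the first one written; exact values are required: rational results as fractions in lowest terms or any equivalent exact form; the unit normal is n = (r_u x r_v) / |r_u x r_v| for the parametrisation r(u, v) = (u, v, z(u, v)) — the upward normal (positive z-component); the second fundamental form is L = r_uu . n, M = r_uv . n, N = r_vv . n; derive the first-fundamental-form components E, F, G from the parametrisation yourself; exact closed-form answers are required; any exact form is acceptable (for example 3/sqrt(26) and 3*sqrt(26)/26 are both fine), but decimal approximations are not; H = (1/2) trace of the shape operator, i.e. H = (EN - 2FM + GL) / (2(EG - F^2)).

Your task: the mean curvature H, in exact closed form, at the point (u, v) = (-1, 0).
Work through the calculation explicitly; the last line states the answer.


z_u = -9/2, z_v = 3/2, z_uu = 9/2, z_uv = 1/2, z_vv = 0
E = 85/4, F = -27/4, G = 13/4; answer radicand W^2 = 47/2
unnormalised second-form numerators: l = 9/2, m = 1/2, n = 0; L = l/sqrt(47/2), and similarly M = m/sqrt(W^2), N = n/sqrt(W^2)
H = (E*n - 2*F*m + G*l) / (2*(EG - F^2)*sqrt(W^2)); E*n - 2*F*m + G*l = 171/8, EG - F^2 = 47/2, so H = (171/376)/sqrt(47/2)

Answer: H = 171*sqrt(94)/17672


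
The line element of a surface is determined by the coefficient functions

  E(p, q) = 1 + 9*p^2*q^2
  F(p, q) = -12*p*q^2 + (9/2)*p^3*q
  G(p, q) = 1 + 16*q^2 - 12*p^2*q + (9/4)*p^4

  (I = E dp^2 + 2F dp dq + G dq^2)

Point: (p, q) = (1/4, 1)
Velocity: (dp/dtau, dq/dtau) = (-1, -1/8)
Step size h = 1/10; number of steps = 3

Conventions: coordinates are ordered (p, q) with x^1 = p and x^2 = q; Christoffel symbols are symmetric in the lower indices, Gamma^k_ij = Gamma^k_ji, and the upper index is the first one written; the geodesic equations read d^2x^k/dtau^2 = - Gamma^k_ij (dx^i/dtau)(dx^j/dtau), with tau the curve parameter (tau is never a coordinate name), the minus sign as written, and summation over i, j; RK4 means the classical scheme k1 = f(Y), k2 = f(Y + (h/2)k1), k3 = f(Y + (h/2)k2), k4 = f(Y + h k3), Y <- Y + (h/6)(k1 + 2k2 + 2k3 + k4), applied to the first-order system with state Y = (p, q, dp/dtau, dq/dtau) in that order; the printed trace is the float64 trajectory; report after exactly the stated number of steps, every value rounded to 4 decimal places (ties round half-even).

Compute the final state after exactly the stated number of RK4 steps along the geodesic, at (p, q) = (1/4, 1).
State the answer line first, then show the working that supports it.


Answer: p = -0.0537, q = 0.9952, dp/dtau = -1.0163, dq/dtau = 0.0929

f(Y) = (dp/dtau, dq/dtau, -Gamma^p_ij Y'^i Y'^j, -Gamma^q_ij Y'^i Y'^j) with the Gammas evaluated at the stage position; h = 0.100000; intermediate values shown to 6 dp
step 0: p = 0.2500, q = 1.0000, dp/dtau = -1.0000, dq/dtau = -0.1250
step 1:
  k1: at (p, q) = (0.250000, 1.000000), (dp/dtau, dq/dtau) = (-1.000000, -0.125000); Gamma_ppp = 0.133759, Gamma_ppq = 0.033440, Gamma_pqq = -0.178345, Gamma_qpp = -0.696662, Gamma_qpq = -0.174165, Gamma_qqq = 0.928882; k1 = (-1.000000, -0.125000, -0.139332, 0.725689)
  k2: at (p, q) = (0.200000, 0.993750), (dp/dtau, dq/dtau) = (-1.006967, -0.088716); Gamma_ppp = 0.106551, Gamma_ppq = 0.021444, Gamma_pqq = -0.142962, Gamma_qpp = -0.699621, Gamma_qpq = -0.140804, Gamma_qqq = 0.938695; k2 = (-1.006967, -0.088716, -0.110747, 0.727172)
  k3: at (p, q) = (0.199652, 0.995564), (dp/dtau, dq/dtau) = (-1.005537, -0.088641); Gamma_ppp = 0.106381, Gamma_ppq = 0.021334, Gamma_pqq = -0.142473, Gamma_qpp = -0.699778, Gamma_qpq = -0.140334, Gamma_qqq = 0.937195; k3 = (-1.005537, -0.088641, -0.110246, 0.725202)
  k4: at (p, q) = (0.149446, 0.991136), (dp/dtau, dq/dtau) = (-1.011025, -0.052480); Gamma_ppp = 0.079353, Gamma_ppq = 0.011965, Gamma_pqq = -0.106751, Gamma_qpp = -0.701994, Gamma_qpq = -0.105849, Gamma_qqq = 0.944363; k4 = (-1.011025, -0.052480, -0.082088, 0.726189)
  Y <- Y + (h/6)(k1 + 2k2 + 2k3 + k4): p = 0.1494, q = 0.9911, dp/dtau = -1.0111, dq/dtau = -0.0524
step 2:
  k1: at (p, q) = (0.149399, 0.991130), (dp/dtau, dq/dtau) = (-1.011057, -0.052390); Gamma_ppp = 0.079328, Gamma_ppq = 0.011958, Gamma_pqq = -0.106718, Gamma_qpp = -0.701996, Gamma_qpq = -0.105816, Gamma_qqq = 0.944371; k1 = (-1.011057, -0.052390, -0.082066, 0.726223)
  k2: at (p, q) = (0.098847, 0.988511), (dp/dtau, dq/dtau) = (-1.015160, -0.016078); Gamma_ppp = 0.052352, Gamma_ppq = 0.005235, Gamma_pqq = -0.070614, Gamma_qpp = -0.703559, Gamma_qpq = -0.070353, Gamma_qqq = 0.948981; k2 = (-1.015160, -0.016078, -0.054104, 0.727104)
  k3: at (p, q) = (0.098641, 0.990326), (dp/dtau, dq/dtau) = (-1.013762, -0.016034); Gamma_ppp = 0.052254, Gamma_ppq = 0.005205, Gamma_pqq = -0.070353, Gamma_qpp = -0.703715, Gamma_qpq = -0.070094, Gamma_qqq = 0.947453; k3 = (-1.013762, -0.016034, -0.053853, 0.725253)
  k4: at (p, q) = (0.048023, 0.989527), (dp/dtau, dq/dtau) = (-1.016442, 0.020136); Gamma_ppp = 0.025403, Gamma_ppq = 0.001233, Gamma_pqq = -0.034229, Gamma_qpp = -0.704682, Gamma_qpq = -0.034199, Gamma_qqq = 0.949520; k4 = (-1.016442, 0.020136, -0.026181, 0.726260)
  Y <- Y + (h/6)(k1 + 2k2 + 2k3 + k4): p = 0.0480, q = 0.9895, dp/dtau = -1.0165, dq/dtau = 0.0202
step 3:
  k1: at (p, q) = (0.047977, 0.989522), (dp/dtau, dq/dtau) = (-1.016460, 0.020230); Gamma_ppp = 0.025379, Gamma_ppq = 0.001230, Gamma_pqq = -0.034196, Gamma_qpp = -0.704682, Gamma_qpq = -0.034167, Gamma_qqq = 0.949525; k1 = (-1.016460, 0.020230, -0.026156, 0.726277)
  k2: at (p, q) = (-0.002846, 0.990534), (dp/dtau, dq/dtau) = (-1.017767, 0.056544); Gamma_ppp = -0.001505, Gamma_ppq = 0.000004, Gamma_pqq = 0.002026, Gamma_qpp = -0.705085, Gamma_qpq = 0.002026, Gamma_qqq = 0.949097; k2 = (-1.017767, 0.056544, 0.001553, 0.727561)
  k3: at (p, q) = (-0.002911, 0.992349), (dp/dtau, dq/dtau) = (-1.016382, 0.056608); Gamma_ppp = -0.001540, Gamma_ppq = 0.000005, Gamma_pqq = 0.002069, Gamma_qpp = -0.705239, Gamma_qpq = 0.002069, Gamma_qqq = 0.947568; k3 = (-1.016382, 0.056608, 0.001585, 0.725736)
  k4: at (p, q) = (-0.053661, 0.995183), (dp/dtau, dq/dtau) = (-1.016301, 0.092804); Gamma_ppp = -0.028407, Gamma_ppq = 0.001532, Gamma_pqq = 0.038060, Gamma_qpp = -0.705078, Gamma_qpq = 0.038018, Gamma_qqq = 0.944655; k4 = (-1.016301, 0.092804, 0.029302, 0.727288)
  Y <- Y + (h/6)(k1 + 2k2 + 2k3 + k4): p = -0.0537, q = 0.9952, dp/dtau = -1.0163, dq/dtau = 0.0929


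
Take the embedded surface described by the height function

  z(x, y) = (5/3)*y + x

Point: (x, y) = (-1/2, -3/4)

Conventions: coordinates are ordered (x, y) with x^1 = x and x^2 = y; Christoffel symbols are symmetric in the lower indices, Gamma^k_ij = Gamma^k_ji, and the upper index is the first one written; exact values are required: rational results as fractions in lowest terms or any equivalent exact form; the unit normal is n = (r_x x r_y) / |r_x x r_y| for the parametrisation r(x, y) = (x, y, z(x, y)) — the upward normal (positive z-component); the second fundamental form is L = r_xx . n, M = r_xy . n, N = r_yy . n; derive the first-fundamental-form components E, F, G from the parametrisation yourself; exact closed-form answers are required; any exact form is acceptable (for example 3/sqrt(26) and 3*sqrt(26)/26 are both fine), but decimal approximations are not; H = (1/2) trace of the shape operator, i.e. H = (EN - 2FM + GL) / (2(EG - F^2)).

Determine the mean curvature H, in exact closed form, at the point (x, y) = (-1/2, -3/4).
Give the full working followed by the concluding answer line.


z_x = 1, z_y = 5/3, z_xx = 0, z_xy = 0, z_yy = 0
E = 2, F = 5/3, G = 34/9; answer radicand W^2 = 43/9
unnormalised second-form numerators: l = 0, m = 0, n = 0; L = l/sqrt(43/9), and similarly M = m/sqrt(W^2), N = n/sqrt(W^2)
H = (E*n - 2*F*m + G*l) / (2*(EG - F^2)*sqrt(W^2)); E*n - 2*F*m + G*l = 0, EG - F^2 = 43/9, so H = (0)/sqrt(43/9)

Answer: H = 0


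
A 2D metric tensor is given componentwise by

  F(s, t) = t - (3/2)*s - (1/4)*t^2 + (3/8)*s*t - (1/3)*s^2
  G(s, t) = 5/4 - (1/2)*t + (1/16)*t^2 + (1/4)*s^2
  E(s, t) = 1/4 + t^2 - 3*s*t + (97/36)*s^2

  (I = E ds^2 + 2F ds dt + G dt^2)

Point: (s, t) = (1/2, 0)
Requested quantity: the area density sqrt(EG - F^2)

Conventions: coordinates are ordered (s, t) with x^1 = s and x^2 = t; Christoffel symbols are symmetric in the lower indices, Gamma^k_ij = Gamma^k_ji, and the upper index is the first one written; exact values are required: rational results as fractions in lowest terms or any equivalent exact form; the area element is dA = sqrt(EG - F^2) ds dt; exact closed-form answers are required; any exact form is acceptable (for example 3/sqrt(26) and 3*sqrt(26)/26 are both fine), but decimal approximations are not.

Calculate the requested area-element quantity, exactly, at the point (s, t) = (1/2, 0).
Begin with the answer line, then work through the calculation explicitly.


Answer: sqrt(EG - F^2) = sqrt(1193)/48

E = 133/144, F = -5/6, G = 21/16; EG - F^2 = 1193/2304


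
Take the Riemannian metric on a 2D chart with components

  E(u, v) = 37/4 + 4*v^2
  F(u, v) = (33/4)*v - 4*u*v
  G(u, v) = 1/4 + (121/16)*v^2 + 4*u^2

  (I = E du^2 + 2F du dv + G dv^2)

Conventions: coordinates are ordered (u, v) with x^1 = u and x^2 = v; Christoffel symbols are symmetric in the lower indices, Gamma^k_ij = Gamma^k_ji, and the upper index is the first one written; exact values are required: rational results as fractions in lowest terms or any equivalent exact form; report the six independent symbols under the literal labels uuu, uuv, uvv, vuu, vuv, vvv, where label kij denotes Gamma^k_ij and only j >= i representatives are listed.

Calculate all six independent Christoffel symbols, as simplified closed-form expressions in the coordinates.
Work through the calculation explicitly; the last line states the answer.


E = 37/4 + 4*v^2; F = (33/4)*v - 4*u*v; G = 1/4 + (121/16)*v^2 + 4*u^2
Gamma^k_ij = (1/2) g^{kl} (d_i g_jl + d_j g_il - d_l g_ij), with g^inv = (1/(EG-F^2)) [[G, -F], [-F, E]]
first partials: E_u = 0, E_v = 8*v, F_u = -4*v, F_v = 33/4 - 4*u, G_u = 8*u, G_v = (121/8)*v
D = EG - F^2 = 37/16 + (185/64)*v^2 + 37*u^2 + 66*u*v^2 + (121/4)*v^4
expanded: Gamma^u_uu = (G E_u - 2F F_u + F E_v)/(2D), Gamma^u_uv = (G E_v - F G_u)/(2D), Gamma^u_vv = (2G F_v - G G_u - F G_v)/(2D), Gamma^v_uu = (2E F_u - E E_v - F E_u)/(2D), Gamma^v_uv = (E G_u - F E_v)/(2D), Gamma^v_vv = (E G_v - 2F F_v + F G_u)/(2D); substitute and cancel common factors

Answer: Gamma_uuu = (-2048*u*v^2 + 4224*v^2)/(2368*u^2 + 4224*u*v^2 + 1936*v^4 + 185*v^2 + 148), Gamma_uuv = (2048*u^2*v - 2112*u*v + 1936*v^3 + 64*v)/(2368*u^2 + 4224*u*v^2 + 1936*v^4 + 185*v^2 + 148), Gamma_uvv = (-2048*u^3 + 2112*u^2 - 1936*u*v^2 - 128*u + 132)/(2368*u^2 + 4224*u*v^2 + 1936*v^4 + 185*v^2 + 148), Gamma_vuu = (-2048*v^3 - 4736*v)/(2368*u^2 + 4224*u*v^2 + 1936*v^4 + 185*v^2 + 148), Gamma_vuv = (2048*u*v^2 + 2368*u - 2112*v^2)/(2368*u^2 + 4224*u*v^2 + 1936*v^4 + 185*v^2 + 148), Gamma_vvv = (-2048*u^2*v + 6336*u*v + 1936*v^3 + 121*v)/(2368*u^2 + 4224*u*v^2 + 1936*v^4 + 185*v^2 + 148)


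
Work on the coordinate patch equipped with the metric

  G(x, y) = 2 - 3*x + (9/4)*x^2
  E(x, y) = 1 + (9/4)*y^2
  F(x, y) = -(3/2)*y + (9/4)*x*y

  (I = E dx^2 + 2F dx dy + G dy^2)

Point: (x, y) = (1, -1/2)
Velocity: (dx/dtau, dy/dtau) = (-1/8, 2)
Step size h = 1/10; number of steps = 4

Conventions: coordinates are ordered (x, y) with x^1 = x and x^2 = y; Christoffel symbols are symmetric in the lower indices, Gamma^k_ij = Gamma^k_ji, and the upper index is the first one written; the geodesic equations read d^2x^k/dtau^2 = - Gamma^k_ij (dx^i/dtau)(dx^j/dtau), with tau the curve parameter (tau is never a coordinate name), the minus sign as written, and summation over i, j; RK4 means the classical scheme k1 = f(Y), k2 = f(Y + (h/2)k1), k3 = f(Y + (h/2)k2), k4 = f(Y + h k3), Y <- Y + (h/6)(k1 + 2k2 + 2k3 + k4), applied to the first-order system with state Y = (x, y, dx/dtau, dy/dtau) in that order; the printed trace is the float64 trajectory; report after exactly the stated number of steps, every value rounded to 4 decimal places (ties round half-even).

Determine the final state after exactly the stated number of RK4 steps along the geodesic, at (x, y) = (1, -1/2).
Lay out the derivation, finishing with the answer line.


f(Y) = (dx/dtau, dy/dtau, -Gamma^x_ij Y'^i Y'^j, -Gamma^y_ij Y'^i Y'^j) with the Gammas evaluated at the stage position; h = 0.100000; intermediate values shown to 6 dp
step 0: x = 1.0000, y = -0.5000, dx/dtau = -0.1250, dy/dtau = 2.0000
step 1:
  k1: at (x, y) = (1.000000, -0.500000), (dx/dtau, dy/dtau) = (-0.125000, 2.000000); Gamma_xxx = 0.000000, Gamma_xxy = -0.620690, Gamma_xyy = 0.000000, Gamma_yxx = 0.000000, Gamma_yxy = 0.413793, Gamma_yyy = 0.000000; k1 = (-0.125000, 2.000000, -0.310345, 0.206897)
  k2: at (x, y) = (0.993750, -0.400000), (dx/dtau, dy/dtau) = (-0.140517, 2.010345); Gamma_xxx = 0.000000, Gamma_xxy = -0.562249, Gamma_xyy = 0.000000, Gamma_yxx = 0.000000, Gamma_yxy = 0.459756, Gamma_yyy = 0.000000; k2 = (-0.140517, 2.010345, -0.317658, 0.259751)
  k3: at (x, y) = (0.992974, -0.399483), (dx/dtau, dy/dtau) = (-0.140883, 2.012988); Gamma_xxx = 0.000000, Gamma_xxy = -0.562250, Gamma_xyy = 0.000000, Gamma_yxx = 0.000000, Gamma_yxy = 0.459260, Gamma_yyy = 0.000000; k3 = (-0.140883, 2.012988, -0.318903, 0.260488)
  k4: at (x, y) = (0.985912, -0.298701), (dx/dtau, dy/dtau) = (-0.156890, 2.026049); Gamma_xxx = 0.000000, Gamma_xxy = -0.469963, Gamma_xyy = 0.000000, Gamma_yxx = 0.000000, Gamma_yxy = 0.502286, Gamma_yyy = 0.000000; k4 = (-0.156890, 2.026049, -0.298772, 0.319321)
  Y <- Y + (h/6)(k1 + 2k2 + 2k3 + k4): x = 0.9859, y = -0.2988, dx/dtau = -0.1564, dy/dtau = 2.0261
step 2:
  k1: at (x, y) = (0.985922, -0.298788), (dx/dtau, dy/dtau) = (-0.156371, 2.026112); Gamma_xxx = 0.000000, Gamma_xxy = -0.470057, Gamma_xyy = 0.000000, Gamma_yxx = 0.000000, Gamma_yxy = 0.502256, Gamma_yyy = 0.000000; k1 = (-0.156371, 2.026112, -0.297851, 0.318254)
  k2: at (x, y) = (0.978103, -0.197483), (dx/dtau, dy/dtau) = (-0.171263, 2.042024); Gamma_xxx = 0.000000, Gamma_xxy = -0.340231, Gamma_xyy = 0.000000, Gamma_yxx = 0.000000, Gamma_yxy = 0.536556, Gamma_yyy = 0.000000; k2 = (-0.171263, 2.042024, -0.237974, 0.375292)
  k3: at (x, y) = (0.977359, -0.196687), (dx/dtau, dy/dtau) = (-0.168269, 2.044876); Gamma_xxx = 0.000000, Gamma_xxy = -0.339314, Gamma_xyy = 0.000000, Gamma_yxx = 0.000000, Gamma_yxy = 0.535990, Gamma_yyy = 0.000000; k3 = (-0.168269, 2.044876, -0.233509, 0.368858)
  k4: at (x, y) = (0.969095, -0.094300), (dx/dtau, dy/dtau) = (-0.179722, 2.062997); Gamma_xxx = 0.000000, Gamma_xxy = -0.173092, Gamma_xyy = 0.000000, Gamma_yxx = 0.000000, Gamma_yxy = 0.555118, Gamma_yyy = 0.000000; k4 = (-0.179722, 2.062997, -0.128353, 0.411637)
  Y <- Y + (h/6)(k1 + 2k2 + 2k3 + k4): x = 0.9690, y = -0.0944, dx/dtau = -0.1792, dy/dtau = 2.0631
step 3:
  k1: at (x, y) = (0.969003, -0.094406), (dx/dtau, dy/dtau) = (-0.179190, 2.063081); Gamma_xxx = 0.000000, Gamma_xxy = -0.173298, Gamma_xyy = 0.000000, Gamma_yxx = 0.000000, Gamma_yxy = 0.554985, Gamma_yyy = 0.000000; k1 = (-0.179190, 2.063081, -0.128131, 0.410338)
  k2: at (x, y) = (0.960043, 0.008748), (dx/dtau, dy/dtau) = (-0.185597, 2.083598); Gamma_xxx = 0.000000, Gamma_xxy = 0.016487, Gamma_xyy = 0.000000, Gamma_yxx = 0.000000, Gamma_yxy = 0.552924, Gamma_yyy = 0.000000; k2 = (-0.185597, 2.083598, 0.012751, 0.427641)
  k3: at (x, y) = (0.959723, 0.009774), (dx/dtau, dy/dtau) = (-0.178553, 2.084464); Gamma_xxx = 0.000000, Gamma_xxy = 0.018426, Gamma_xyy = 0.000000, Gamma_yxx = 0.000000, Gamma_yxy = 0.552496, Gamma_yyy = 0.000000; k3 = (-0.178553, 2.084464, 0.013716, 0.411263)
  k4: at (x, y) = (0.951147, 0.114040), (dx/dtau, dy/dtau) = (-0.177819, 2.104208); Gamma_xxx = 0.000000, Gamma_xxy = 0.211821, Gamma_xyy = 0.000000, Gamma_yxx = 0.000000, Gamma_yxy = 0.528402, Gamma_yyy = 0.000000; k4 = (-0.177819, 2.104208, 0.158513, 0.395422)
  Y <- Y + (h/6)(k1 + 2k2 + 2k3 + k4): x = 0.9509, y = 0.1140, dx/dtau = -0.1778, dy/dtau = 2.1045
step 4:
  k1: at (x, y) = (0.950914, 0.113984), (dx/dtau, dy/dtau) = (-0.177802, 2.104474); Gamma_xxx = 0.000000, Gamma_xxy = 0.211774, Gamma_xyy = 0.000000, Gamma_yxx = 0.000000, Gamma_yxy = 0.528112, Gamma_yyy = 0.000000; k1 = (-0.177802, 2.104474, 0.158483, 0.395216)
  k2: at (x, y) = (0.942024, 0.219208), (dx/dtau, dy/dtau) = (-0.169877, 2.124235); Gamma_xxx = 0.000000, Gamma_xxy = 0.385713, Gamma_xyy = 0.000000, Gamma_yxx = 0.000000, Gamma_yxy = 0.484513, Gamma_yyy = 0.000000; k2 = (-0.169877, 2.124235, 0.278376, 0.349682)
  k3: at (x, y) = (0.942420, 0.220196), (dx/dtau, dy/dtau) = (-0.163883, 2.121958); Gamma_xxx = 0.000000, Gamma_xxy = 0.387007, Gamma_xyy = 0.000000, Gamma_yxx = 0.000000, Gamma_yxy = 0.484653, Gamma_yyy = 0.000000; k3 = (-0.163883, 2.121958, 0.269165, 0.337079)
  k4: at (x, y) = (0.934526, 0.326180), (dx/dtau, dy/dtau) = (-0.150885, 2.138182); Gamma_xxx = 0.000000, Gamma_xxy = 0.523911, Gamma_xyy = 0.000000, Gamma_yxx = 0.000000, Gamma_yxy = 0.430236, Gamma_yyy = 0.000000; k4 = (-0.150885, 2.138182, 0.338048, 0.277605)
  Y <- Y + (h/6)(k1 + 2k2 + 2k3 + k4): x = 0.9343, y = 0.3262, dx/dtau = -0.1513, dy/dtau = 2.1386

Answer: x = 0.9343, y = 0.3262, dx/dtau = -0.1513, dy/dtau = 2.1386


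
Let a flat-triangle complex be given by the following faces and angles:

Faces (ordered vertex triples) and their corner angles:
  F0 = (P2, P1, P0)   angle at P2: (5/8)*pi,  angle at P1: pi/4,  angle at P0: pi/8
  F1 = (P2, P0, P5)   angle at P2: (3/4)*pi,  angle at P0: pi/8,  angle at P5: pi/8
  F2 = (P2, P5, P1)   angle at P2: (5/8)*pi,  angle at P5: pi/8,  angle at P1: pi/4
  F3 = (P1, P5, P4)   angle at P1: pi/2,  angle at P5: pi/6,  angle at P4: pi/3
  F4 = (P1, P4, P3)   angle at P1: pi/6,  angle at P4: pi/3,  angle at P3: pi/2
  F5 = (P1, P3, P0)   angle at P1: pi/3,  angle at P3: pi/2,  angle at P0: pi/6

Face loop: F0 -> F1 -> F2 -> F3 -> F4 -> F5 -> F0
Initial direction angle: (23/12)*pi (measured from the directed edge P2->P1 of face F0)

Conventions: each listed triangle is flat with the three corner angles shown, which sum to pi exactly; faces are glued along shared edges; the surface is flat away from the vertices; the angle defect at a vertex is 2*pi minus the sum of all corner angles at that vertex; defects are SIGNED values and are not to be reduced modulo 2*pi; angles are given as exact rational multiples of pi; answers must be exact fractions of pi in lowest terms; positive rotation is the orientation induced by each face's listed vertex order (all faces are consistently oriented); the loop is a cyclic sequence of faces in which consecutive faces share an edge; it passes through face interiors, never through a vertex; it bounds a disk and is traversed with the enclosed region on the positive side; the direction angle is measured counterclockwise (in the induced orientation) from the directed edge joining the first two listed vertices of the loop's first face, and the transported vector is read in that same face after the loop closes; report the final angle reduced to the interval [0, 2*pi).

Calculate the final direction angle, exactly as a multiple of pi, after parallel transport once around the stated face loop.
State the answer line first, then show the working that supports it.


Answer: final direction angle = (5/12)*pi

enclosed vertex P1: corner angles sum to (3/2)*pi, defect = 2*pi - (3/2)*pi = pi/2
enclosed vertex P2: corner angles sum to 2*pi, defect = 2*pi - 2*pi = 0
transport around the loop rotates by the sum of enclosed defects; add to the initial angle mod 2*pi
final angle = (23/12)*pi + pi/2 = (5/12)*pi (mod 2*pi)


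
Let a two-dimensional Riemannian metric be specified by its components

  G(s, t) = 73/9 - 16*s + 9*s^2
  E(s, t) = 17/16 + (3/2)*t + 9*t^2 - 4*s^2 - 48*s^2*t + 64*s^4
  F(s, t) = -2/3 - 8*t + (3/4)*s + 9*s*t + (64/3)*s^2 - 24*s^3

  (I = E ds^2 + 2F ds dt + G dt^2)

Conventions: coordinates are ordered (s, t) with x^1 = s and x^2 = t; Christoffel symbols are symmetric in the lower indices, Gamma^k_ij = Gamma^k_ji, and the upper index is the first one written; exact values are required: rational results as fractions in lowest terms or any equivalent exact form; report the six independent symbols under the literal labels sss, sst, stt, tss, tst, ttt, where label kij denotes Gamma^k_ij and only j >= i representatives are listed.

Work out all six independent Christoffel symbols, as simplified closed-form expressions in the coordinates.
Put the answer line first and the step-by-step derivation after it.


Answer: Gamma_sss = (18432*s^3 - 6912*s*t - 576*s)/(9216*s^4 - 6912*s^2*t + 720*s^2 - 2304*s + 1296*t^2 + 216*t + 1177), Gamma_sst = (-3456*s^2 + 1296*t + 108)/(9216*s^4 - 6912*s^2*t + 720*s^2 - 2304*s + 1296*t^2 + 216*t + 1177), Gamma_stt = 0, Gamma_tss = (-6912*s^2 + 6144*s)/(9216*s^4 - 6912*s^2*t + 720*s^2 - 2304*s + 1296*t^2 + 216*t + 1177), Gamma_tst = (1296*s - 1152)/(9216*s^4 - 6912*s^2*t + 720*s^2 - 2304*s + 1296*t^2 + 216*t + 1177), Gamma_ttt = 0

E = 17/16 + (3/2)*t + 9*t^2 - 4*s^2 - 48*s^2*t + 64*s^4; F = -2/3 - 8*t + (3/4)*s + 9*s*t + (64/3)*s^2 - 24*s^3; G = 73/9 - 16*s + 9*s^2
Gamma^k_ij = (1/2) g^{kl} (d_i g_jl + d_j g_il - d_l g_ij), with g^inv = (1/(EG-F^2)) [[G, -F], [-F, E]]
first partials: E_s = -8*s - 96*s*t + 256*s^3, E_t = 3/2 + 18*t - 48*s^2, F_s = 3/4 + 9*t + (128/3)*s - 72*s^2, F_t = -8 + 9*s, G_s = -16 + 18*s, G_t = 0
D = EG - F^2 = 1177/144 + (3/2)*t - 16*s + 9*t^2 + 5*s^2 - 48*s^2*t + 64*s^4
expanded: Gamma^s_ss = (G E_s - 2F F_s + F E_t)/(2D), Gamma^s_st = (G E_t - F G_s)/(2D), Gamma^s_tt = (2G F_t - G G_s - F G_t)/(2D), Gamma^t_ss = (2E F_s - E E_t - F E_s)/(2D), Gamma^t_st = (E G_s - F E_t)/(2D), Gamma^t_tt = (E G_t - 2F F_t + F G_s)/(2D); substitute and cancel common factors


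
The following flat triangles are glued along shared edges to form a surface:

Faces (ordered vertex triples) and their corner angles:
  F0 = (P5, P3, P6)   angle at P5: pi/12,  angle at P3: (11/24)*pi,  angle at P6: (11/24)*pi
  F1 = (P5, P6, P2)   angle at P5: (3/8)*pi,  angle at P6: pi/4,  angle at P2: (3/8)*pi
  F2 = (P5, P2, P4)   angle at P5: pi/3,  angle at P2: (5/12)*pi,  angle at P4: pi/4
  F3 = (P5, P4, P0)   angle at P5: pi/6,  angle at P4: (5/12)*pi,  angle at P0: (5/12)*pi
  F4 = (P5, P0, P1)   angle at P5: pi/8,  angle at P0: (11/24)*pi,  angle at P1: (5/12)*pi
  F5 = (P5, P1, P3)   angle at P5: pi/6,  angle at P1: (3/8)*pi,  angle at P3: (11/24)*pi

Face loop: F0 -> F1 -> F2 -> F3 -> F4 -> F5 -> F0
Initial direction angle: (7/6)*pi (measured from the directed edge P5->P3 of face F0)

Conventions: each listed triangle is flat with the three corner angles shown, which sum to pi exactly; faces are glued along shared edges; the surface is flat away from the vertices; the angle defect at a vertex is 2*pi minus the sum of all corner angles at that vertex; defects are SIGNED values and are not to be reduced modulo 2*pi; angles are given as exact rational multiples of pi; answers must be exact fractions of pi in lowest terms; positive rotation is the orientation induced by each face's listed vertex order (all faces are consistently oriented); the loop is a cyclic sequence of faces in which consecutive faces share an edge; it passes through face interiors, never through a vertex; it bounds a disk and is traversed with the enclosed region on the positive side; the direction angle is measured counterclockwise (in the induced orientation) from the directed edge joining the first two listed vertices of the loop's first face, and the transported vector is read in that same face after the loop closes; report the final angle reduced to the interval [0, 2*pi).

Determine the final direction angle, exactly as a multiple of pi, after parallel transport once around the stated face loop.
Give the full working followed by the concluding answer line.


enclosed vertex P5: corner angles sum to (5/4)*pi, defect = 2*pi - (5/4)*pi = (3/4)*pi
summing the enclosed defects onto the initial angle, mod 2*pi in the induced orientation:
final angle = (7/6)*pi + (3/4)*pi = (23/12)*pi (mod 2*pi)

Answer: final direction angle = (23/12)*pi


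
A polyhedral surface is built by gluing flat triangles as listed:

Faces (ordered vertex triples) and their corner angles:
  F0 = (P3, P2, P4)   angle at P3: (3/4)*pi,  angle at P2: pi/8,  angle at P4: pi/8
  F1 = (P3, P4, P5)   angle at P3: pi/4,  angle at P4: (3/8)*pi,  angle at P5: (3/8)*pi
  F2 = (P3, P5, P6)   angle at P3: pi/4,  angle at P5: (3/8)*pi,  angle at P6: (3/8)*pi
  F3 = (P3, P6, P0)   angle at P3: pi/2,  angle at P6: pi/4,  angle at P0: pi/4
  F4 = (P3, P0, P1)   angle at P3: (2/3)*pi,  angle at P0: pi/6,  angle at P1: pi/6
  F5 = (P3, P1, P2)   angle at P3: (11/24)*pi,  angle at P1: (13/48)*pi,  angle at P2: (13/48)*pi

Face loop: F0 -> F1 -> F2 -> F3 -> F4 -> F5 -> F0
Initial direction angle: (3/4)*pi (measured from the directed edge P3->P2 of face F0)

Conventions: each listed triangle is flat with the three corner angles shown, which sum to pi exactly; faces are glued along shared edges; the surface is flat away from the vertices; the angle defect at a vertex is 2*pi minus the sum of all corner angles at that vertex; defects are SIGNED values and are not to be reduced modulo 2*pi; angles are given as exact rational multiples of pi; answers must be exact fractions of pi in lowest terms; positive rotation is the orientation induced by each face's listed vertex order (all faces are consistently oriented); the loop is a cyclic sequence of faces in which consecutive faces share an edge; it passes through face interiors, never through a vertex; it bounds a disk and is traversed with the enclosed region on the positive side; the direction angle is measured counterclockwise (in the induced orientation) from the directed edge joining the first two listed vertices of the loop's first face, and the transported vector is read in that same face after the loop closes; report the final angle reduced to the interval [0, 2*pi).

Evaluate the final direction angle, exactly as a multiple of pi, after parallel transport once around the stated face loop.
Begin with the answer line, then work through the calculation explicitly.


Answer: final direction angle = (15/8)*pi

enclosed vertex P3: corner angles sum to (23/8)*pi, defect = 2*pi - (23/8)*pi = (-7/8)*pi
by Gauss-Bonnet the loop rotates the vector by the enclosed defect sum (positive orientation, mod 2*pi)
final angle = (3/4)*pi - (7/8)*pi = (15/8)*pi (mod 2*pi)


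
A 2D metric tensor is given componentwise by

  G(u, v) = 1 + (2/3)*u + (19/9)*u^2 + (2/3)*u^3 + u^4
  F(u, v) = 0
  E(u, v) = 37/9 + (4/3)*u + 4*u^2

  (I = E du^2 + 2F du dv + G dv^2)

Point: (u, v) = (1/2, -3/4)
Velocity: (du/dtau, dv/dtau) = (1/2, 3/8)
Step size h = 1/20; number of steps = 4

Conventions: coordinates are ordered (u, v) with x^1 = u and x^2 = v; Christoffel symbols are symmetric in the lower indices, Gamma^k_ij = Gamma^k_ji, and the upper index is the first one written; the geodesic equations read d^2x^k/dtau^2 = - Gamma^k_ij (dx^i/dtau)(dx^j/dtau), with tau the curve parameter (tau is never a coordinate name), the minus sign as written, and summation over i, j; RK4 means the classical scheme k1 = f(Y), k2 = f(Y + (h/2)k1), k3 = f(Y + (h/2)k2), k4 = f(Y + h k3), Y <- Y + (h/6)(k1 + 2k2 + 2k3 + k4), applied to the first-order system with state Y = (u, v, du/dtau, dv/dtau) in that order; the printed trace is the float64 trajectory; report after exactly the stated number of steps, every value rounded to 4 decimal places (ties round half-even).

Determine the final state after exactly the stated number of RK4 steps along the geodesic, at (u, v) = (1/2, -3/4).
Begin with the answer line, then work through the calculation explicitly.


Answer: u = 0.5985, v = -0.6817, du/dtau = 0.4852, dv/dtau = 0.3101

f(Y) = (du/dtau, dv/dtau, -Gamma^u_ij Y'^i Y'^j, -Gamma^v_ij Y'^i Y'^j) with the Gammas evaluated at the stage position; h = 0.050000; intermediate values shown to 6 dp
step 0: u = 0.5000, v = -0.7500, du/dtau = 0.5000, dv/dtau = 0.3750
step 1:
  k1: at (u, v) = (0.500000, -0.750000), (du/dtau, dv/dtau) = (0.500000, 0.375000); Gamma_uuu = 0.461538, Gamma_uuv = 0.000000, Gamma_uvv = -0.326923, Gamma_vuu = 0.000000, Gamma_vuv = 0.941176, Gamma_vvv = 0.000000; k1 = (0.500000, 0.375000, -0.069411, -0.352941)
  k2: at (u, v) = (0.512500, -0.740625), (du/dtau, dv/dtau) = (0.498265, 0.366176); Gamma_uuu = 0.464779, Gamma_uuv = 0.000000, Gamma_uvv = -0.333128, Gamma_vuu = 0.000000, Gamma_vuv = 0.947571, Gamma_vvv = 0.000000; k2 = (0.498265, 0.366176, -0.070722, -0.345774)
  k3: at (u, v) = (0.512457, -0.740846), (du/dtau, dv/dtau) = (0.498232, 0.366356); Gamma_uuu = 0.464768, Gamma_uuv = 0.000000, Gamma_uvv = -0.333107, Gamma_vuu = 0.000000, Gamma_vuv = 0.947550, Gamma_vvv = 0.000000; k3 = (0.498232, 0.366356, -0.070663, -0.345913)
  k4: at (u, v) = (0.524912, -0.731682), (du/dtau, dv/dtau) = (0.496467, 0.357704); Gamma_uuu = 0.467826, Gamma_uuv = 0.000000, Gamma_uvv = -0.339292, Gamma_vuu = 0.000000, Gamma_vuv = 0.953570, Gamma_vvv = 0.000000; k4 = (0.496467, 0.357704, -0.071896, -0.338686)
  Y <- Y + (h/6)(k1 + 2k2 + 2k3 + k4): u = 0.5249, v = -0.7317, du/dtau = 0.4965, dv/dtau = 0.3577
step 2:
  k1: at (u, v) = (0.524912, -0.731685), (du/dtau, dv/dtau) = (0.496466, 0.357708); Gamma_uuu = 0.467826, Gamma_uuv = 0.000000, Gamma_uvv = -0.339292, Gamma_vuu = 0.000000, Gamma_vuv = 0.953571, Gamma_vvv = 0.000000; k1 = (0.496466, 0.357708, -0.071895, -0.338689)
  k2: at (u, v) = (0.537324, -0.722743), (du/dtau, dv/dtau) = (0.494669, 0.349241); Gamma_uuu = 0.470707, Gamma_uuv = 0.000000, Gamma_uvv = -0.345458, Gamma_vuu = 0.000000, Gamma_vuv = 0.959230, Gamma_vvv = 0.000000; k2 = (0.494669, 0.349241, -0.073045, -0.331430)
  k3: at (u, v) = (0.537279, -0.722954), (du/dtau, dv/dtau) = (0.494640, 0.349423); Gamma_uuu = 0.470697, Gamma_uuv = 0.000000, Gamma_uvv = -0.345435, Gamma_vuu = 0.000000, Gamma_vuv = 0.959210, Gamma_vvv = 0.000000; k3 = (0.494640, 0.349423, -0.072988, -0.331576)
  k4: at (u, v) = (0.549644, -0.714214), (du/dtau, dv/dtau) = (0.492817, 0.341130); Gamma_uuu = 0.473406, Gamma_uuv = 0.000000, Gamma_uvv = -0.351580, Gamma_vuu = 0.000000, Gamma_vuv = 0.964518, Gamma_vvv = 0.000000; k4 = (0.492817, 0.341130, -0.074062, -0.324299)
  Y <- Y + (h/6)(k1 + 2k2 + 2k3 + k4): u = 0.5496, v = -0.7142, du/dtau = 0.4928, dv/dtau = 0.3411
step 3:
  k1: at (u, v) = (0.549645, -0.714217), (du/dtau, dv/dtau) = (0.492816, 0.341133); Gamma_uuu = 0.473406, Gamma_uuv = 0.000000, Gamma_uvv = -0.351581, Gamma_vuu = 0.000000, Gamma_vuv = 0.964519, Gamma_vvv = 0.000000; k1 = (0.492816, 0.341133, -0.074061, -0.324302)
  k2: at (u, v) = (0.561965, -0.705689), (du/dtau, dv/dtau) = (0.490964, 0.333026); Gamma_uuu = 0.475949, Gamma_uuv = 0.000000, Gamma_uvv = -0.357705, Gamma_vuu = 0.000000, Gamma_vuv = 0.969488, Gamma_vvv = 0.000000; k2 = (0.490964, 0.333026, -0.075054, -0.317030)
  k3: at (u, v) = (0.561919, -0.705892), (du/dtau, dv/dtau) = (0.490939, 0.333208); Gamma_uuu = 0.475939, Gamma_uuv = 0.000000, Gamma_uvv = -0.357682, Gamma_vuu = 0.000000, Gamma_vuv = 0.969470, Gamma_vvv = 0.000000; k3 = (0.490939, 0.333208, -0.074999, -0.317181)
  k4: at (u, v) = (0.574192, -0.697557), (du/dtau, dv/dtau) = (0.489066, 0.325274); Gamma_uuu = 0.478321, Gamma_uuv = 0.000000, Gamma_uvv = -0.363786, Gamma_vuu = 0.000000, Gamma_vuv = 0.974113, Gamma_vvv = 0.000000; k4 = (0.489066, 0.325274, -0.075918, -0.309925)
  Y <- Y + (h/6)(k1 + 2k2 + 2k3 + k4): u = 0.5742, v = -0.6976, du/dtau = 0.4891, dv/dtau = 0.3253
step 4:
  k1: at (u, v) = (0.574192, -0.697560), (du/dtau, dv/dtau) = (0.489065, 0.325278); Gamma_uuu = 0.478322, Gamma_uuv = 0.000000, Gamma_uvv = -0.363786, Gamma_vuu = 0.000000, Gamma_vuv = 0.974113, Gamma_vvv = 0.000000; k1 = (0.489065, 0.325278, -0.075917, -0.309928)
  k2: at (u, v) = (0.586419, -0.689428), (du/dtau, dv/dtau) = (0.487167, 0.317530); Gamma_uuu = 0.480548, Gamma_uuv = 0.000000, Gamma_uvv = -0.369868, Gamma_vuu = 0.000000, Gamma_vuv = 0.978440, Gamma_vvv = 0.000000; k2 = (0.487167, 0.317530, -0.076757, -0.302710)
  k3: at (u, v) = (0.586371, -0.689622), (du/dtau, dv/dtau) = (0.487146, 0.317710); Gamma_uuu = 0.480540, Gamma_uuv = 0.000000, Gamma_uvv = -0.369845, Gamma_vuu = 0.000000, Gamma_vuv = 0.978423, Gamma_vvv = 0.000000; k3 = (0.487146, 0.317710, -0.076706, -0.302864)
  k4: at (u, v) = (0.598549, -0.681674), (du/dtau, dv/dtau) = (0.485230, 0.310135); Gamma_uuu = 0.482617, Gamma_uuv = 0.000000, Gamma_uvv = -0.375905, Gamma_vuu = 0.000000, Gamma_vuv = 0.982446, Gamma_vvv = 0.000000; k4 = (0.485230, 0.310135, -0.077475, -0.295690)
  Y <- Y + (h/6)(k1 + 2k2 + 2k3 + k4): u = 0.5985, v = -0.6817, du/dtau = 0.4852, dv/dtau = 0.3101


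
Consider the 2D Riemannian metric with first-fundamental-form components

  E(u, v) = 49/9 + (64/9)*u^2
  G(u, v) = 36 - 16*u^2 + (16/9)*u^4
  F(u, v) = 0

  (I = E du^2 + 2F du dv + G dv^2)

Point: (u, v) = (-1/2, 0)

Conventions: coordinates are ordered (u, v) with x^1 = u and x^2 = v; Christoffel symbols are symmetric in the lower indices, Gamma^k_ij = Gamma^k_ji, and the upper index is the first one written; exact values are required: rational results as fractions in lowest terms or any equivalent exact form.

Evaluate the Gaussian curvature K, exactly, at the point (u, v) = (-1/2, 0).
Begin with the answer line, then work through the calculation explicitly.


Answer: K = 3528/71825

E = 65/9, F = 0, G = 289/9, EG - F^2 = 18785/81 at the point
E_u = -64/9, E_v = 0, F_u = 0, F_v = 0, G_u = 136/9, G_v = 0
E_vv = 0, F_uv = 0, G_uu = -80/3
Using the Brioschi determinant formula for K from the metric derivatives:
M1 = [[-E_vv/2 + F_uv - G_uu/2, E_u/2, F_u - E_v/2], [F_v - G_u/2, E, F], [G_v/2, F, G]] = [[40/3, -32/9, 0], [-68/9, 65/9, 0], [0, 0, 289/9]]; det M1 = 1625336/729
M2 = [[0, E_v/2, G_u/2], [E_v/2, E, F], [G_u/2, F, G]] = [[0, 0, 68/9], [0, 65/9, 0], [68/9, 0, 289/9]]; det M2 = -300560/729
det M1 - det M2 = 1925896/729; K = 1925896/729 / (18785/81)^2 = 3528/71825
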